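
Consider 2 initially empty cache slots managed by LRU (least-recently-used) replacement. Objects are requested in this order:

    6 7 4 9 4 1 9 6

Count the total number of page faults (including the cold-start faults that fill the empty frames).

7

6 -> fault, frames (6)
7 -> fault, frames (6 7)
4 -> fault, evict 6, frames (7 4)
9 -> fault, evict 7, frames (4 9)
4 -> hit
1 -> fault, evict 9, frames (4 1)
9 -> fault, evict 4, frames (1 9)
6 -> fault, evict 1, frames (9 6)
Page faults: 7.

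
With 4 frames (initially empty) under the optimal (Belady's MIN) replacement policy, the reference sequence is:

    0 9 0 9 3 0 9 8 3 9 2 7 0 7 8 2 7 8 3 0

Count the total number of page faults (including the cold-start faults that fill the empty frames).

0 → miss, frames [0]
9 → miss, frames [0, 9]
0 → hit
9 → hit
3 → miss, frames [0, 9, 3]
0 → hit
9 → hit
8 → miss, frames [0, 9, 3, 8]
3 → hit
9 → hit
2 → miss, evict 9, frames [0, 3, 8, 2]
7 → miss, evict 3, frames [0, 8, 2, 7]
0 → hit
7 → hit
8 → hit
2 → hit
7 → hit
8 → hit
3 → miss, evict 7, frames [0, 8, 2, 3]
0 → hit
Page faults: 7.

7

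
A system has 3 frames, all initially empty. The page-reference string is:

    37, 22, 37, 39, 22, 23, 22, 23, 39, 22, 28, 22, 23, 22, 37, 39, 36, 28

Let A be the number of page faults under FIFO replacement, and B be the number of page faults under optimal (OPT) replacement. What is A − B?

Under FIFO: F F . F . F . . . . F F . . F F F F → 10 faults.
Under OPT: F F . F . F . . . . F . . . F F F . → 8 faults.
A − B = 10 − 8 = 2.

2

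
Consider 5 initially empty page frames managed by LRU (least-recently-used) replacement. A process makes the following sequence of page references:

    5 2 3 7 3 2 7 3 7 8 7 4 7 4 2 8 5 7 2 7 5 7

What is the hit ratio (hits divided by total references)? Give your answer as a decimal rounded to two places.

5: miss, frames (5)
2: miss, frames (5 2)
3: miss, frames (5 2 3)
7: miss, frames (5 2 3 7)
3: hit
2: hit
7: hit
3: hit
7: hit
8: miss, frames (5 2 3 7 8)
7: hit
4: miss, evict 5, frames (2 3 8 7 4)
7: hit
4: hit
2: hit
8: hit
5: miss, evict 3, frames (7 4 2 8 5)
7: hit
2: hit
7: hit
5: hit
7: hit
Hits: 15 of 22 references → 15/22 = 0.6818.

0.68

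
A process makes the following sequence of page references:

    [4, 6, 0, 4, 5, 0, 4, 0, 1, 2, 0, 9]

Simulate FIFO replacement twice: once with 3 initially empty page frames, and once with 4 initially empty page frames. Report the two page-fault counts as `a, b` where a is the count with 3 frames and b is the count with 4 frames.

9, 7

3 frames: F F F . F . F . F F F F → 9 faults.
4 frames: F F F . F . . . F F . F → 7 faults.
7 < 9: adding a frame reduced faults, as is typical.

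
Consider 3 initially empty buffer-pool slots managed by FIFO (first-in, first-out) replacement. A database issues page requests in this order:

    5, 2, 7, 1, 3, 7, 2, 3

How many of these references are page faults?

6

5 → fault, frames {5}
2 → fault, frames {5,2}
7 → fault, frames {5,2,7}
1 → fault, evict 5, frames {2,7,1}
3 → fault, evict 2, frames {7,1,3}
7 → hit
2 → fault, evict 7, frames {1,3,2}
3 → hit
Page faults: 6.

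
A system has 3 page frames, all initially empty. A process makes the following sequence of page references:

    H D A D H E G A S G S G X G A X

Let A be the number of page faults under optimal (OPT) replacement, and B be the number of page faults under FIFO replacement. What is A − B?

-1

Under OPT: F F F . . F F . F . . . F . . . → 7 faults.
Under FIFO: F F F . . F F . F . . . F . F . → 8 faults.
A − B = 7 − 8 = -1.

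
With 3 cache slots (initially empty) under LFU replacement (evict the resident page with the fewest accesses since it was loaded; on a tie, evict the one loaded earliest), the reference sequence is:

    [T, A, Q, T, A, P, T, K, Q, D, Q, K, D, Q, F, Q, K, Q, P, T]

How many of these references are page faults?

T → fault, frames [T]
A → fault, frames [T, A]
Q → fault, frames [T, A, Q]
T → hit
A → hit
P → fault, evict Q, frames [T, A, P]
T → hit
K → fault, evict P, frames [T, A, K]
Q → fault, evict K, frames [T, A, Q]
D → fault, evict Q, frames [T, A, D]
Q → fault, evict D, frames [T, A, Q]
K → fault, evict Q, frames [T, A, K]
D → fault, evict K, frames [T, A, D]
Q → fault, evict D, frames [T, A, Q]
F → fault, evict Q, frames [T, A, F]
Q → fault, evict F, frames [T, A, Q]
K → fault, evict Q, frames [T, A, K]
Q → fault, evict K, frames [T, A, Q]
P → fault, evict Q, frames [T, A, P]
T → hit
Page faults: 16.

16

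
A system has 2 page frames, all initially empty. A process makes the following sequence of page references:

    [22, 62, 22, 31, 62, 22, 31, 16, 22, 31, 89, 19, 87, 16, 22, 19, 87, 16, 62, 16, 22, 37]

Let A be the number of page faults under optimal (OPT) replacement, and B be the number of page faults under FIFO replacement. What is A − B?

Under OPT: F F . F . F . F . F F F F . F F . F F . F F → 15 faults.
Under FIFO: F F . F . F . F . F F F F F F F F F F . F F → 17 faults.
A − B = 15 − 17 = -2.

-2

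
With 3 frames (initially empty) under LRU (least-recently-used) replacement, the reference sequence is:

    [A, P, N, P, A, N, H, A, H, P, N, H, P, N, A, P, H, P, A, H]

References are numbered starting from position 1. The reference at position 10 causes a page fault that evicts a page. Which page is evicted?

pos 1: A -> miss, frames (A)
pos 2: P -> miss, frames (A P)
pos 3: N -> miss, frames (A P N)
pos 4: P -> hit
pos 5: A -> hit
pos 6: N -> hit
pos 7: H -> miss, evict P, frames (A N H)
pos 8: A -> hit
pos 9: H -> hit
pos 10: P -> miss, evict N, frames (A H P)
At position 10, page N is evicted.

N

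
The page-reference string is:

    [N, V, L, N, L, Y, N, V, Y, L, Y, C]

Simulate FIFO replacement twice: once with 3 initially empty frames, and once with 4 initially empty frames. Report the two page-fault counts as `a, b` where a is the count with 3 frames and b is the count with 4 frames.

9, 5

3 frames: F F F . . F F F . F F F → 9 faults.
4 frames: F F F . . F . . . . . F → 5 faults.
5 < 9: adding a frame reduced faults, as is typical.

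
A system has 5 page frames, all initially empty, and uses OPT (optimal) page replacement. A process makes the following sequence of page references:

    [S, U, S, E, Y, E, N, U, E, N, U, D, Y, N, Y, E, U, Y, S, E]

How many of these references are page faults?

S -> fault, frames {S}
U -> fault, frames {S,U}
S -> hit
E -> fault, frames {S,U,E}
Y -> fault, frames {S,U,E,Y}
E -> hit
N -> fault, frames {S,U,E,Y,N}
U -> hit
E -> hit
N -> hit
U -> hit
D -> fault, evict S, frames {U,E,Y,N,D}
Y -> hit
N -> hit
Y -> hit
E -> hit
U -> hit
Y -> hit
S -> fault, evict D, frames {U,E,Y,N,S}
E -> hit
Page faults: 7.

7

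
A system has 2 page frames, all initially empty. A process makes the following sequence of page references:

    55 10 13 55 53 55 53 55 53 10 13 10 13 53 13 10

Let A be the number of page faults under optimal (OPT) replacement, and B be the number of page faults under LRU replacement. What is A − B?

Under OPT: F F F . F . . . . F F . . F . F → 8 faults.
Under LRU: F F F F F . . . . F F . . F . F → 9 faults.
A − B = 8 − 9 = -1.

-1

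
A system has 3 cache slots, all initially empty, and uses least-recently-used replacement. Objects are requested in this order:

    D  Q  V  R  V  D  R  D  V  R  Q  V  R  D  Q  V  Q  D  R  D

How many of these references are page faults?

10

D: fault, frames {D}
Q: fault, frames {D,Q}
V: fault, frames {D,Q,V}
R: fault, evict D, frames {Q,V,R}
V: hit
D: fault, evict Q, frames {R,V,D}
R: hit
D: hit
V: hit
R: hit
Q: fault, evict D, frames {V,R,Q}
V: hit
R: hit
D: fault, evict Q, frames {V,R,D}
Q: fault, evict V, frames {R,D,Q}
V: fault, evict R, frames {D,Q,V}
Q: hit
D: hit
R: fault, evict V, frames {Q,D,R}
D: hit
Page faults: 10.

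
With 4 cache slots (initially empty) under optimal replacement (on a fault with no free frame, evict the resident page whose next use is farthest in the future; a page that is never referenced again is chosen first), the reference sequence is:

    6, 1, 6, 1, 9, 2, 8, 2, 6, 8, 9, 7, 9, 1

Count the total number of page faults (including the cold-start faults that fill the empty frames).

6 → fault, frames [6]
1 → fault, frames [6, 1]
6 → hit
1 → hit
9 → fault, frames [6, 1, 9]
2 → fault, frames [6, 1, 9, 2]
8 → fault, evict 1, frames [6, 9, 2, 8]
2 → hit
6 → hit
8 → hit
9 → hit
7 → fault, evict 8, frames [6, 9, 2, 7]
9 → hit
1 → fault, evict 7, frames [6, 9, 2, 1]
Page faults: 7.

7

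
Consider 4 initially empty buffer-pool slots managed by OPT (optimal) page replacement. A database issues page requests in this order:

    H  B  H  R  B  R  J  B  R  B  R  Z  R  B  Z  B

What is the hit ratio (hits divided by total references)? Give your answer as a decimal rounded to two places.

0.69

H → miss, frames {H}
B → miss, frames {H,B}
H → hit
R → miss, frames {H,B,R}
B → hit
R → hit
J → miss, frames {H,B,R,J}
B → hit
R → hit
B → hit
R → hit
Z → miss, evict J, frames {H,B,R,Z}
R → hit
B → hit
Z → hit
B → hit
Hits: 11 of 16 references → 11/16 = 0.6875.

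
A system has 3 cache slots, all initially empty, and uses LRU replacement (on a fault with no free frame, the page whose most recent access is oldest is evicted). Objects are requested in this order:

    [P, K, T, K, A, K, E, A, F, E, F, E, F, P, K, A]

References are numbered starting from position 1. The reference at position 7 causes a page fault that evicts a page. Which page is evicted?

pos 1: P: fault, frames [P]
pos 2: K: fault, frames [P, K]
pos 3: T: fault, frames [P, K, T]
pos 4: K: hit
pos 5: A: fault, evict P, frames [T, K, A]
pos 6: K: hit
pos 7: E: fault, evict T, frames [A, K, E]
At position 7, page T is evicted.

T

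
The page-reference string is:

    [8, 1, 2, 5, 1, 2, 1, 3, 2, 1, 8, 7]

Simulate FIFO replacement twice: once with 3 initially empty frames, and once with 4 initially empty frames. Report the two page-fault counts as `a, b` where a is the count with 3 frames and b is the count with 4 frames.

8, 7

3 frames: F F F F . . . F . F F F → 8 faults.
4 frames: F F F F . . . F . . F F → 7 faults.
7 < 8: adding a frame reduced faults, as is typical.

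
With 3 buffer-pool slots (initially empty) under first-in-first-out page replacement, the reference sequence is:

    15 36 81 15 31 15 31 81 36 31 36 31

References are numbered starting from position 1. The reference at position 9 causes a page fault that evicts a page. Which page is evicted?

pos 1: 15 -> miss, frames (15)
pos 2: 36 -> miss, frames (15 36)
pos 3: 81 -> miss, frames (15 36 81)
pos 4: 15 -> hit
pos 5: 31 -> miss, evict 15, frames (36 81 31)
pos 6: 15 -> miss, evict 36, frames (81 31 15)
pos 7: 31 -> hit
pos 8: 81 -> hit
pos 9: 36 -> miss, evict 81, frames (31 15 36)
At position 9, page 81 is evicted.

81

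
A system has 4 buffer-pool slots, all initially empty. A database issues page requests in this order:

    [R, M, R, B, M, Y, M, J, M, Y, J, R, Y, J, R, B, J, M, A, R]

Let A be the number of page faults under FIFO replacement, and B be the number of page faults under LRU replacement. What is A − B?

-2

Under FIFO: F F . F . F . F . . . F . . . . . F F . → 8 faults.
Under LRU: F F . F . F . F . . . F . . . F . F F F → 10 faults.
A − B = 8 − 10 = -2.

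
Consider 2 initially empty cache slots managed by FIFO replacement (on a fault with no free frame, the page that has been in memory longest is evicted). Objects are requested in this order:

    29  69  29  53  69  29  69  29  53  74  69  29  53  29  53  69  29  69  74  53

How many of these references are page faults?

29 -> miss, frames [29]
69 -> miss, frames [29, 69]
29 -> hit
53 -> miss, evict 29, frames [69, 53]
69 -> hit
29 -> miss, evict 69, frames [53, 29]
69 -> miss, evict 53, frames [29, 69]
29 -> hit
53 -> miss, evict 29, frames [69, 53]
74 -> miss, evict 69, frames [53, 74]
69 -> miss, evict 53, frames [74, 69]
29 -> miss, evict 74, frames [69, 29]
53 -> miss, evict 69, frames [29, 53]
29 -> hit
53 -> hit
69 -> miss, evict 29, frames [53, 69]
29 -> miss, evict 53, frames [69, 29]
69 -> hit
74 -> miss, evict 69, frames [29, 74]
53 -> miss, evict 29, frames [74, 53]
Page faults: 14.

14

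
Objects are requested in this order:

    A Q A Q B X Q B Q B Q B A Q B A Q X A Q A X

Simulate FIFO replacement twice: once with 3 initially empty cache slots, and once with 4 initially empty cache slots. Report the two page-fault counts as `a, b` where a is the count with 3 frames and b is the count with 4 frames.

10, 4

3 frames: F F . . F F . . . . . . F F F . . F F F . . → 10 faults.
4 frames: F F . . F F . . . . . . . . . . . . . . . . → 4 faults.
4 < 10: adding a frame reduced faults, as is typical.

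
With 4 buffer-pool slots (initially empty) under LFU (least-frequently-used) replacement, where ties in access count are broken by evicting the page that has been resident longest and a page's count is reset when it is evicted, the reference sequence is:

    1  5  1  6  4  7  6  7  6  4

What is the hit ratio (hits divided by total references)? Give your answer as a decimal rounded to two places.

0.50

1 -> fault, frames [1]
5 -> fault, frames [1, 5]
1 -> hit
6 -> fault, frames [1, 5, 6]
4 -> fault, frames [1, 5, 6, 4]
7 -> fault, evict 5, frames [1, 6, 4, 7]
6 -> hit
7 -> hit
6 -> hit
4 -> hit
Hits: 5 of 10 references → 5/10 = 0.5000.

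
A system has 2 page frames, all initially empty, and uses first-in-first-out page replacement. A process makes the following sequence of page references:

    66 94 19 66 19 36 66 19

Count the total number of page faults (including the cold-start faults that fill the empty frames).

6

66: fault, frames [66]
94: fault, frames [66, 94]
19: fault, evict 66, frames [94, 19]
66: fault, evict 94, frames [19, 66]
19: hit
36: fault, evict 19, frames [66, 36]
66: hit
19: fault, evict 66, frames [36, 19]
Page faults: 6.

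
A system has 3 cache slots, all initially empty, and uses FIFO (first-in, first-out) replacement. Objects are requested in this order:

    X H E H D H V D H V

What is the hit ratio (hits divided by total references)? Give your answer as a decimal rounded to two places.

X: miss, frames {X}
H: miss, frames {X,H}
E: miss, frames {X,H,E}
H: hit
D: miss, evict X, frames {H,E,D}
H: hit
V: miss, evict H, frames {E,D,V}
D: hit
H: miss, evict E, frames {D,V,H}
V: hit
Hits: 4 of 10 references → 4/10 = 0.4000.

0.40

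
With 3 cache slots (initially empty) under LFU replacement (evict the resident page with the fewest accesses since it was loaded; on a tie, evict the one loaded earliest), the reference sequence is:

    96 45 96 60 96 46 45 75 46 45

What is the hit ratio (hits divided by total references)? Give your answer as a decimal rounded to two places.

0.20

96 -> miss, frames (96)
45 -> miss, frames (96 45)
96 -> hit
60 -> miss, frames (96 45 60)
96 -> hit
46 -> miss, evict 45, frames (96 60 46)
45 -> miss, evict 60, frames (96 46 45)
75 -> miss, evict 46, frames (96 45 75)
46 -> miss, evict 45, frames (96 75 46)
45 -> miss, evict 75, frames (96 46 45)
Hits: 2 of 10 references → 2/10 = 0.2000.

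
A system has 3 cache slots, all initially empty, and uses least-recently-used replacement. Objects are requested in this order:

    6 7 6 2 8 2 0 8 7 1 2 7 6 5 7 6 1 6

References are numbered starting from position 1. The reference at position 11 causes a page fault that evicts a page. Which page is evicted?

8

pos 1: 6 → miss, frames (6)
pos 2: 7 → miss, frames (6 7)
pos 3: 6 → hit
pos 4: 2 → miss, frames (7 6 2)
pos 5: 8 → miss, evict 7, frames (6 2 8)
pos 6: 2 → hit
pos 7: 0 → miss, evict 6, frames (8 2 0)
pos 8: 8 → hit
pos 9: 7 → miss, evict 2, frames (0 8 7)
pos 10: 1 → miss, evict 0, frames (8 7 1)
pos 11: 2 → miss, evict 8, frames (7 1 2)
At position 11, page 8 is evicted.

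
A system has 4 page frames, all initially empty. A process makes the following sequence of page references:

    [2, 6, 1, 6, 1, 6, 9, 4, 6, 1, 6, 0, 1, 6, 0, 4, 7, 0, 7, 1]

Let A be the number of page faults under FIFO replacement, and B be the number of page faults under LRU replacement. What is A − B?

Under FIFO: F F F . . . F F . . . F . F . . F . . F → 9 faults.
Under LRU: F F F . . . F F . . . F . . . . F . . F → 8 faults.
A − B = 9 − 8 = 1.

1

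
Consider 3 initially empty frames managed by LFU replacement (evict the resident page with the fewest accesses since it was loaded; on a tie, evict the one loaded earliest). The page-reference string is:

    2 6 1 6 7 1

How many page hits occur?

2

2 → miss, frames {2}
6 → miss, frames {2,6}
1 → miss, frames {2,6,1}
6 → hit
7 → miss, evict 2, frames {6,1,7}
1 → hit
Hits: 2.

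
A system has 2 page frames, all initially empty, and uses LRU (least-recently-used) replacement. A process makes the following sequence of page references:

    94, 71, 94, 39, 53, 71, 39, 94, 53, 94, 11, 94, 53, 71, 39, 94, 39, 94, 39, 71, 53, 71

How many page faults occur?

15

94 -> miss, frames {94}
71 -> miss, frames {94,71}
94 -> hit
39 -> miss, evict 71, frames {94,39}
53 -> miss, evict 94, frames {39,53}
71 -> miss, evict 39, frames {53,71}
39 -> miss, evict 53, frames {71,39}
94 -> miss, evict 71, frames {39,94}
53 -> miss, evict 39, frames {94,53}
94 -> hit
11 -> miss, evict 53, frames {94,11}
94 -> hit
53 -> miss, evict 11, frames {94,53}
71 -> miss, evict 94, frames {53,71}
39 -> miss, evict 53, frames {71,39}
94 -> miss, evict 71, frames {39,94}
39 -> hit
94 -> hit
39 -> hit
71 -> miss, evict 94, frames {39,71}
53 -> miss, evict 39, frames {71,53}
71 -> hit
Page faults: 15.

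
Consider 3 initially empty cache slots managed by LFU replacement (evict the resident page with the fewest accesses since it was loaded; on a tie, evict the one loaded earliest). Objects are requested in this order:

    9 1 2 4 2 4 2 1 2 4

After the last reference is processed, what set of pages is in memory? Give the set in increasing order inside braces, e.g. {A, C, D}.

9: miss, frames (9)
1: miss, frames (9 1)
2: miss, frames (9 1 2)
4: miss, evict 9, frames (1 2 4)
2: hit
4: hit
2: hit
1: hit
2: hit
4: hit

{1, 2, 4}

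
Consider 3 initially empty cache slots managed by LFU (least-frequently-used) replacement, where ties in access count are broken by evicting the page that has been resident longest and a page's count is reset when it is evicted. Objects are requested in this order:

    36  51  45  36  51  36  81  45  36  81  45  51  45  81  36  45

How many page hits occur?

7

36: fault, frames {36}
51: fault, frames {36,51}
45: fault, frames {36,51,45}
36: hit
51: hit
36: hit
81: fault, evict 45, frames {36,51,81}
45: fault, evict 81, frames {36,51,45}
36: hit
81: fault, evict 45, frames {36,51,81}
45: fault, evict 81, frames {36,51,45}
51: hit
45: hit
81: fault, evict 45, frames {36,51,81}
36: hit
45: fault, evict 81, frames {36,51,45}
Hits: 7.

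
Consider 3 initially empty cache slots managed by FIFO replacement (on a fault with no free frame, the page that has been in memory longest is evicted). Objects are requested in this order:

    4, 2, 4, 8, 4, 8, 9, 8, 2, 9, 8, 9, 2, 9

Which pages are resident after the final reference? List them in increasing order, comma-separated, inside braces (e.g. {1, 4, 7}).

4 → miss, frames {4}
2 → miss, frames {4,2}
4 → hit
8 → miss, frames {4,2,8}
4 → hit
8 → hit
9 → miss, evict 4, frames {2,8,9}
8 → hit
2 → hit
9 → hit
8 → hit
9 → hit
2 → hit
9 → hit

{2, 8, 9}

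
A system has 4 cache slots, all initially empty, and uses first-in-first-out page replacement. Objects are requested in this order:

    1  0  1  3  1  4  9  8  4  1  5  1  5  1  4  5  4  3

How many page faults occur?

1: miss, frames (1)
0: miss, frames (1 0)
1: hit
3: miss, frames (1 0 3)
1: hit
4: miss, frames (1 0 3 4)
9: miss, evict 1, frames (0 3 4 9)
8: miss, evict 0, frames (3 4 9 8)
4: hit
1: miss, evict 3, frames (4 9 8 1)
5: miss, evict 4, frames (9 8 1 5)
1: hit
5: hit
1: hit
4: miss, evict 9, frames (8 1 5 4)
5: hit
4: hit
3: miss, evict 8, frames (1 5 4 3)
Page faults: 10.

10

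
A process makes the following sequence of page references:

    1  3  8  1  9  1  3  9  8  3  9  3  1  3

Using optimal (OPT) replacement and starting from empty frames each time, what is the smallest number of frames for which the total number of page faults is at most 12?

f=1: 14 faults
f=2: 8 faults
f=3: 6 faults
f=4: 4 faults
Smallest f with faults ≤ 12 is 2.

2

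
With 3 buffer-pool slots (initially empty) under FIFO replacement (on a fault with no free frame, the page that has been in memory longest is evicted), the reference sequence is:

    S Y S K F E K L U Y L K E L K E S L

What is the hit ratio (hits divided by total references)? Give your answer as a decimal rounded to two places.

S → fault, frames {S}
Y → fault, frames {S,Y}
S → hit
K → fault, frames {S,Y,K}
F → fault, evict S, frames {Y,K,F}
E → fault, evict Y, frames {K,F,E}
K → hit
L → fault, evict K, frames {F,E,L}
U → fault, evict F, frames {E,L,U}
Y → fault, evict E, frames {L,U,Y}
L → hit
K → fault, evict L, frames {U,Y,K}
E → fault, evict U, frames {Y,K,E}
L → fault, evict Y, frames {K,E,L}
K → hit
E → hit
S → fault, evict K, frames {E,L,S}
L → hit
Hits: 6 of 18 references → 6/18 = 0.3333.

0.33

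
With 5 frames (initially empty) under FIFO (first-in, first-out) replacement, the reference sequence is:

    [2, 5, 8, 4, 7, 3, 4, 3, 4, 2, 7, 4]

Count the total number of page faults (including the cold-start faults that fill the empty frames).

2: fault, frames [2]
5: fault, frames [2, 5]
8: fault, frames [2, 5, 8]
4: fault, frames [2, 5, 8, 4]
7: fault, frames [2, 5, 8, 4, 7]
3: fault, evict 2, frames [5, 8, 4, 7, 3]
4: hit
3: hit
4: hit
2: fault, evict 5, frames [8, 4, 7, 3, 2]
7: hit
4: hit
Page faults: 7.

7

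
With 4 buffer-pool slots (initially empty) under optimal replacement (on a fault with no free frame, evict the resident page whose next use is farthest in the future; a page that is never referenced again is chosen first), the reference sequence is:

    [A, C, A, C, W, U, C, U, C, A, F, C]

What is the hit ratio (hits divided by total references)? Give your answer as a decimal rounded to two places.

0.58

A -> fault, frames (A)
C -> fault, frames (A C)
A -> hit
C -> hit
W -> fault, frames (A C W)
U -> fault, frames (A C W U)
C -> hit
U -> hit
C -> hit
A -> hit
F -> fault, evict U, frames (A C W F)
C -> hit
Hits: 7 of 12 references → 7/12 = 0.5833.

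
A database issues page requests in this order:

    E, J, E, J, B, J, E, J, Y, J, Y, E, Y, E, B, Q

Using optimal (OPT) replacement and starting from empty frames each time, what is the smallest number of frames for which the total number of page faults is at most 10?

f=1: 16 faults
f=2: 8 faults
f=3: 6 faults
f=4: 5 faults
f=5: 5 faults
Smallest f with faults ≤ 10 is 2.

2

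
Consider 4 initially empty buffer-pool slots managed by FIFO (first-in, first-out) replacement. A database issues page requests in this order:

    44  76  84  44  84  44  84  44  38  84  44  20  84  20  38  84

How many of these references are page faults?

44 → miss, frames (44)
76 → miss, frames (44 76)
84 → miss, frames (44 76 84)
44 → hit
84 → hit
44 → hit
84 → hit
44 → hit
38 → miss, frames (44 76 84 38)
84 → hit
44 → hit
20 → miss, evict 44, frames (76 84 38 20)
84 → hit
20 → hit
38 → hit
84 → hit
Page faults: 5.

5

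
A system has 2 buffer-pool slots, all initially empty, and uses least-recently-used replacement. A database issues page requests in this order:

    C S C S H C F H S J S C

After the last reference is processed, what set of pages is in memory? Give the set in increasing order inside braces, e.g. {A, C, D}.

C → miss, frames [C]
S → miss, frames [C, S]
C → hit
S → hit
H → miss, evict C, frames [S, H]
C → miss, evict S, frames [H, C]
F → miss, evict H, frames [C, F]
H → miss, evict C, frames [F, H]
S → miss, evict F, frames [H, S]
J → miss, evict H, frames [S, J]
S → hit
C → miss, evict J, frames [S, C]

{C, S}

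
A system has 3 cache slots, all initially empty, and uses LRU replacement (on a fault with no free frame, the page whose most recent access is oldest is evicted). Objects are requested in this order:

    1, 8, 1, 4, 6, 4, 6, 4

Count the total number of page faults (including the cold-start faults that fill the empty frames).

4

1 -> fault, frames (1)
8 -> fault, frames (1 8)
1 -> hit
4 -> fault, frames (8 1 4)
6 -> fault, evict 8, frames (1 4 6)
4 -> hit
6 -> hit
4 -> hit
Page faults: 4.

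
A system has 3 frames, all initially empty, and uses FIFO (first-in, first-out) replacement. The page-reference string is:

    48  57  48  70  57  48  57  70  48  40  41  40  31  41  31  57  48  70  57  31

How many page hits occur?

10

48 -> miss, frames {48}
57 -> miss, frames {48,57}
48 -> hit
70 -> miss, frames {48,57,70}
57 -> hit
48 -> hit
57 -> hit
70 -> hit
48 -> hit
40 -> miss, evict 48, frames {57,70,40}
41 -> miss, evict 57, frames {70,40,41}
40 -> hit
31 -> miss, evict 70, frames {40,41,31}
41 -> hit
31 -> hit
57 -> miss, evict 40, frames {41,31,57}
48 -> miss, evict 41, frames {31,57,48}
70 -> miss, evict 31, frames {57,48,70}
57 -> hit
31 -> miss, evict 57, frames {48,70,31}
Hits: 10.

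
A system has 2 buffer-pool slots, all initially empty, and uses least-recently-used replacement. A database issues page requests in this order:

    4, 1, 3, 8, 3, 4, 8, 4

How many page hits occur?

4 → miss, frames {4}
1 → miss, frames {4,1}
3 → miss, evict 4, frames {1,3}
8 → miss, evict 1, frames {3,8}
3 → hit
4 → miss, evict 8, frames {3,4}
8 → miss, evict 3, frames {4,8}
4 → hit
Hits: 2.

2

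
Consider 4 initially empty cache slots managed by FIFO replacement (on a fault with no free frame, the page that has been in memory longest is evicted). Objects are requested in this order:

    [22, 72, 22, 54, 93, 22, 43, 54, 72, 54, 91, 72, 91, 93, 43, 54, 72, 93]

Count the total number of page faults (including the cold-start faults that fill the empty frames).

22 → fault, frames [22]
72 → fault, frames [22, 72]
22 → hit
54 → fault, frames [22, 72, 54]
93 → fault, frames [22, 72, 54, 93]
22 → hit
43 → fault, evict 22, frames [72, 54, 93, 43]
54 → hit
72 → hit
54 → hit
91 → fault, evict 72, frames [54, 93, 43, 91]
72 → fault, evict 54, frames [93, 43, 91, 72]
91 → hit
93 → hit
43 → hit
54 → fault, evict 93, frames [43, 91, 72, 54]
72 → hit
93 → fault, evict 43, frames [91, 72, 54, 93]
Page faults: 9.

9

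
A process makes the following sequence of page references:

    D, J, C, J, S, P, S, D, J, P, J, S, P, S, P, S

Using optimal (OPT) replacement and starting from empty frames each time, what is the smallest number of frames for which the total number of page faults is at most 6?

3

f=1: 16 faults
f=2: 8 faults
f=3: 6 faults
f=4: 5 faults
f=5: 5 faults
Smallest f with faults ≤ 6 is 3.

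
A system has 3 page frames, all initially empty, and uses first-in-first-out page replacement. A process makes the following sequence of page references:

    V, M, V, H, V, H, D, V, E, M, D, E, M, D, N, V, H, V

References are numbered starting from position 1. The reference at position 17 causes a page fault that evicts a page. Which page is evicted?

D

pos 1: V: fault, frames {V}
pos 2: M: fault, frames {V,M}
pos 3: V: hit
pos 4: H: fault, frames {V,M,H}
pos 5: V: hit
pos 6: H: hit
pos 7: D: fault, evict V, frames {M,H,D}
pos 8: V: fault, evict M, frames {H,D,V}
pos 9: E: fault, evict H, frames {D,V,E}
pos 10: M: fault, evict D, frames {V,E,M}
pos 11: D: fault, evict V, frames {E,M,D}
pos 12: E: hit
pos 13: M: hit
pos 14: D: hit
pos 15: N: fault, evict E, frames {M,D,N}
pos 16: V: fault, evict M, frames {D,N,V}
pos 17: H: fault, evict D, frames {N,V,H}
At position 17, page D is evicted.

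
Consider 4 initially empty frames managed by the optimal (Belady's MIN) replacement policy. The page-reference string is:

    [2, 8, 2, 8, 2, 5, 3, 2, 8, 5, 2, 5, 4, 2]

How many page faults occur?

2 -> miss, frames {2}
8 -> miss, frames {2,8}
2 -> hit
8 -> hit
2 -> hit
5 -> miss, frames {2,8,5}
3 -> miss, frames {2,8,5,3}
2 -> hit
8 -> hit
5 -> hit
2 -> hit
5 -> hit
4 -> miss, evict 3, frames {2,8,5,4}
2 -> hit
Page faults: 5.

5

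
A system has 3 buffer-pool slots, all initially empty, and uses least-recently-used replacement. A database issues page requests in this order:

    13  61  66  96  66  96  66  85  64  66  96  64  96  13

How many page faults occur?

8

13 → fault, frames (13)
61 → fault, frames (13 61)
66 → fault, frames (13 61 66)
96 → fault, evict 13, frames (61 66 96)
66 → hit
96 → hit
66 → hit
85 → fault, evict 61, frames (96 66 85)
64 → fault, evict 96, frames (66 85 64)
66 → hit
96 → fault, evict 85, frames (64 66 96)
64 → hit
96 → hit
13 → fault, evict 66, frames (64 96 13)
Page faults: 8.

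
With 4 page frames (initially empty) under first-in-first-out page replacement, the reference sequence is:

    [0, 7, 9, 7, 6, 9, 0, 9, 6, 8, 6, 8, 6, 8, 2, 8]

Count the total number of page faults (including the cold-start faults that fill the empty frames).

6

0: fault, frames (0)
7: fault, frames (0 7)
9: fault, frames (0 7 9)
7: hit
6: fault, frames (0 7 9 6)
9: hit
0: hit
9: hit
6: hit
8: fault, evict 0, frames (7 9 6 8)
6: hit
8: hit
6: hit
8: hit
2: fault, evict 7, frames (9 6 8 2)
8: hit
Page faults: 6.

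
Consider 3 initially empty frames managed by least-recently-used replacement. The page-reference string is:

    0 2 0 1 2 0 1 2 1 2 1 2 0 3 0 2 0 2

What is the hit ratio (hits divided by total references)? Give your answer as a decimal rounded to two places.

0.78

0: fault, frames (0)
2: fault, frames (0 2)
0: hit
1: fault, frames (2 0 1)
2: hit
0: hit
1: hit
2: hit
1: hit
2: hit
1: hit
2: hit
0: hit
3: fault, evict 1, frames (2 0 3)
0: hit
2: hit
0: hit
2: hit
Hits: 14 of 18 references → 14/18 = 0.7778.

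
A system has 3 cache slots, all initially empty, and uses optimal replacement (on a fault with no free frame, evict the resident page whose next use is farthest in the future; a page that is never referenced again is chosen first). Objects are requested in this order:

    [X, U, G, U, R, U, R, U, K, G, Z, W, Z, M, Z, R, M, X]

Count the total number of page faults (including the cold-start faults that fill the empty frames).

9

X -> fault, frames [X]
U -> fault, frames [X, U]
G -> fault, frames [X, U, G]
U -> hit
R -> fault, evict X, frames [U, G, R]
U -> hit
R -> hit
U -> hit
K -> fault, evict U, frames [G, R, K]
G -> hit
Z -> fault, evict K, frames [G, R, Z]
W -> fault, evict G, frames [R, Z, W]
Z -> hit
M -> fault, evict W, frames [R, Z, M]
Z -> hit
R -> hit
M -> hit
X -> fault, evict M, frames [R, Z, X]
Page faults: 9.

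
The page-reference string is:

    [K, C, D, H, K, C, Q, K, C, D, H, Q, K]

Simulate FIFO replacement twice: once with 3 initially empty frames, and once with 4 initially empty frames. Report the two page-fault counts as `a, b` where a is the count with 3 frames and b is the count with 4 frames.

3 frames: F F F F F F F . . F F . F → 10 faults.
4 frames: F F F F . . F F F F F F F → 11 faults.
11 > 10: adding a frame increased faults — Belady's anomaly.

10, 11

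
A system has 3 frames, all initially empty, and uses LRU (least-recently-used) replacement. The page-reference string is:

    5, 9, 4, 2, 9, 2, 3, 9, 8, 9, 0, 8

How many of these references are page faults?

7

5 -> miss, frames [5]
9 -> miss, frames [5, 9]
4 -> miss, frames [5, 9, 4]
2 -> miss, evict 5, frames [9, 4, 2]
9 -> hit
2 -> hit
3 -> miss, evict 4, frames [9, 2, 3]
9 -> hit
8 -> miss, evict 2, frames [3, 9, 8]
9 -> hit
0 -> miss, evict 3, frames [8, 9, 0]
8 -> hit
Page faults: 7.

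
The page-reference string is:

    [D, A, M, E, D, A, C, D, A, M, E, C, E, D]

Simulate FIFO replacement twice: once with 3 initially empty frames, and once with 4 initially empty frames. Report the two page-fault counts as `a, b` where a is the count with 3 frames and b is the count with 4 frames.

10, 11

3 frames: F F F F F F F . . F F . . F → 10 faults.
4 frames: F F F F . . F F F F F F . F → 11 faults.
11 > 10: adding a frame increased faults — Belady's anomaly.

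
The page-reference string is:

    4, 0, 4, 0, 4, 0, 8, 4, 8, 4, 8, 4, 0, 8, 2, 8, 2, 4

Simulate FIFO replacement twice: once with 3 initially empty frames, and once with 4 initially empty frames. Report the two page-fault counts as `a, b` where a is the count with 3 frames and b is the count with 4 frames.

3 frames: F F . . . . F . . . . . . . F . . F → 5 faults.
4 frames: F F . . . . F . . . . . . . F . . . → 4 faults.
4 < 5: adding a frame reduced faults, as is typical.

5, 4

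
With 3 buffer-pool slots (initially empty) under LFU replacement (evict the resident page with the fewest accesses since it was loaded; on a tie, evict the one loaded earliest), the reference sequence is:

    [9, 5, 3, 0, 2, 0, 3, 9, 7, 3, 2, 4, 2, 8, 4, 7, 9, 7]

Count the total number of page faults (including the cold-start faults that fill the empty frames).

9: miss, frames [9]
5: miss, frames [9, 5]
3: miss, frames [9, 5, 3]
0: miss, evict 9, frames [5, 3, 0]
2: miss, evict 5, frames [3, 0, 2]
0: hit
3: hit
9: miss, evict 2, frames [3, 0, 9]
7: miss, evict 9, frames [3, 0, 7]
3: hit
2: miss, evict 7, frames [3, 0, 2]
4: miss, evict 2, frames [3, 0, 4]
2: miss, evict 4, frames [3, 0, 2]
8: miss, evict 2, frames [3, 0, 8]
4: miss, evict 8, frames [3, 0, 4]
7: miss, evict 4, frames [3, 0, 7]
9: miss, evict 7, frames [3, 0, 9]
7: miss, evict 9, frames [3, 0, 7]
Page faults: 15.

15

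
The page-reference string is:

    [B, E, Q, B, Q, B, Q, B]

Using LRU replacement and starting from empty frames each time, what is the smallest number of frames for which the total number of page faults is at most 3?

f=1: 8 faults
f=2: 4 faults
f=3: 3 faults
Smallest f with faults ≤ 3 is 3.

3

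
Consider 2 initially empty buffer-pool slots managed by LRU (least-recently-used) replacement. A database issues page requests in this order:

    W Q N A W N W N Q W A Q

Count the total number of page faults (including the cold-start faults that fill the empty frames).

W: miss, frames {W}
Q: miss, frames {W,Q}
N: miss, evict W, frames {Q,N}
A: miss, evict Q, frames {N,A}
W: miss, evict N, frames {A,W}
N: miss, evict A, frames {W,N}
W: hit
N: hit
Q: miss, evict W, frames {N,Q}
W: miss, evict N, frames {Q,W}
A: miss, evict Q, frames {W,A}
Q: miss, evict W, frames {A,Q}
Page faults: 10.

10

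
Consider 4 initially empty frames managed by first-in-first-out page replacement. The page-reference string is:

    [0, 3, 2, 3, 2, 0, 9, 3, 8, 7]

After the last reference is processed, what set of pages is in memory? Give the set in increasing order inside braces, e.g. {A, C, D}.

{2, 7, 8, 9}

0 -> miss, frames {0}
3 -> miss, frames {0,3}
2 -> miss, frames {0,3,2}
3 -> hit
2 -> hit
0 -> hit
9 -> miss, frames {0,3,2,9}
3 -> hit
8 -> miss, evict 0, frames {3,2,9,8}
7 -> miss, evict 3, frames {2,9,8,7}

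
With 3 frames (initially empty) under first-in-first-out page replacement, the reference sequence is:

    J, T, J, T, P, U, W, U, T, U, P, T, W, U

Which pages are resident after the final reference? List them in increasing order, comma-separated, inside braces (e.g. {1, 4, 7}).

{P, T, U}

J: fault, frames (J)
T: fault, frames (J T)
J: hit
T: hit
P: fault, frames (J T P)
U: fault, evict J, frames (T P U)
W: fault, evict T, frames (P U W)
U: hit
T: fault, evict P, frames (U W T)
U: hit
P: fault, evict U, frames (W T P)
T: hit
W: hit
U: fault, evict W, frames (T P U)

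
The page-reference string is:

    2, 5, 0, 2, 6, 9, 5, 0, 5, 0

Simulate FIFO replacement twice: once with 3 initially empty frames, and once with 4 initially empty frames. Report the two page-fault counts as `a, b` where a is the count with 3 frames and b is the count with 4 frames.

3 frames: F F F . F F F F . . → 7 faults.
4 frames: F F F . F F . . . . → 5 faults.
5 < 7: adding a frame reduced faults, as is typical.

7, 5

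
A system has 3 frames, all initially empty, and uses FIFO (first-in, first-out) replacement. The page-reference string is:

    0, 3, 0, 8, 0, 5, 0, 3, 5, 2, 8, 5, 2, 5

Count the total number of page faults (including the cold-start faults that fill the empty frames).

9

0 → miss, frames {0}
3 → miss, frames {0,3}
0 → hit
8 → miss, frames {0,3,8}
0 → hit
5 → miss, evict 0, frames {3,8,5}
0 → miss, evict 3, frames {8,5,0}
3 → miss, evict 8, frames {5,0,3}
5 → hit
2 → miss, evict 5, frames {0,3,2}
8 → miss, evict 0, frames {3,2,8}
5 → miss, evict 3, frames {2,8,5}
2 → hit
5 → hit
Page faults: 9.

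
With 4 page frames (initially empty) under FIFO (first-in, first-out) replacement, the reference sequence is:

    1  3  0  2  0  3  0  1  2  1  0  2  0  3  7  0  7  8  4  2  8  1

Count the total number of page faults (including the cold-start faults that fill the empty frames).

1: fault, frames (1)
3: fault, frames (1 3)
0: fault, frames (1 3 0)
2: fault, frames (1 3 0 2)
0: hit
3: hit
0: hit
1: hit
2: hit
1: hit
0: hit
2: hit
0: hit
3: hit
7: fault, evict 1, frames (3 0 2 7)
0: hit
7: hit
8: fault, evict 3, frames (0 2 7 8)
4: fault, evict 0, frames (2 7 8 4)
2: hit
8: hit
1: fault, evict 2, frames (7 8 4 1)
Page faults: 8.

8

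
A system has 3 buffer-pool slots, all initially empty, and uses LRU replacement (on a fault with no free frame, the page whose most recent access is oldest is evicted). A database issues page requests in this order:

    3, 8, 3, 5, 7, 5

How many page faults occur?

3 → fault, frames (3)
8 → fault, frames (3 8)
3 → hit
5 → fault, frames (8 3 5)
7 → fault, evict 8, frames (3 5 7)
5 → hit
Page faults: 4.

4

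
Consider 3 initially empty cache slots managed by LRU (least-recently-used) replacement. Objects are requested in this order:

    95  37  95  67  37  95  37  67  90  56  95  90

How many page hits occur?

95 -> fault, frames (95)
37 -> fault, frames (95 37)
95 -> hit
67 -> fault, frames (37 95 67)
37 -> hit
95 -> hit
37 -> hit
67 -> hit
90 -> fault, evict 95, frames (37 67 90)
56 -> fault, evict 37, frames (67 90 56)
95 -> fault, evict 67, frames (90 56 95)
90 -> hit
Hits: 6.

6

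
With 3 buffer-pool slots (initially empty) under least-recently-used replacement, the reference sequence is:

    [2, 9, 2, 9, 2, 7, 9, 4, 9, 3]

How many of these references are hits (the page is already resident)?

5

2: miss, frames [2]
9: miss, frames [2, 9]
2: hit
9: hit
2: hit
7: miss, frames [9, 2, 7]
9: hit
4: miss, evict 2, frames [7, 9, 4]
9: hit
3: miss, evict 7, frames [4, 9, 3]
Hits: 5.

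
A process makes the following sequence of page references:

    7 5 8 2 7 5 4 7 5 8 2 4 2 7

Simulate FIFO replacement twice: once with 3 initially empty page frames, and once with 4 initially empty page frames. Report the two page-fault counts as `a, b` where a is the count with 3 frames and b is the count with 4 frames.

10, 11

3 frames: F F F F F F F . . F F . . F → 10 faults.
4 frames: F F F F . . F F F F F F . F → 11 faults.
11 > 10: adding a frame increased faults — Belady's anomaly.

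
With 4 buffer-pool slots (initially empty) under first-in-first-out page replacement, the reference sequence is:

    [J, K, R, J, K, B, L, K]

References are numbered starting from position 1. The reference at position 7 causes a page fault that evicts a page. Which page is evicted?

J

pos 1: J → fault, frames (J)
pos 2: K → fault, frames (J K)
pos 3: R → fault, frames (J K R)
pos 4: J → hit
pos 5: K → hit
pos 6: B → fault, frames (J K R B)
pos 7: L → fault, evict J, frames (K R B L)
At position 7, page J is evicted.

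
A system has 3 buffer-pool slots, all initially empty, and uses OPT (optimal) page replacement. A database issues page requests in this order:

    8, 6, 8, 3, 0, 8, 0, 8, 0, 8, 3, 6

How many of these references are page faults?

8: miss, frames (8)
6: miss, frames (8 6)
8: hit
3: miss, frames (8 6 3)
0: miss, evict 6, frames (8 3 0)
8: hit
0: hit
8: hit
0: hit
8: hit
3: hit
6: miss, evict 0, frames (8 3 6)
Page faults: 5.

5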